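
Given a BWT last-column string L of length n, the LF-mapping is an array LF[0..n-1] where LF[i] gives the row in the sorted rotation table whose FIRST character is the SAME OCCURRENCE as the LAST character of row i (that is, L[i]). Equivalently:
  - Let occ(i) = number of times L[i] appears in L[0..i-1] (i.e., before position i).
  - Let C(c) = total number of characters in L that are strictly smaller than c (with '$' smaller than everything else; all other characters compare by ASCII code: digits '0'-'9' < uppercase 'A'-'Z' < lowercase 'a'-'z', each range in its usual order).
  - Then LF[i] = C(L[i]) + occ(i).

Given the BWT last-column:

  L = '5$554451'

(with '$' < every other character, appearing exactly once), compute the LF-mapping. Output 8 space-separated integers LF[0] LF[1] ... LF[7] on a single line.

Answer: 4 0 5 6 2 3 7 1

Derivation:
Char counts: '$':1, '1':1, '4':2, '5':4
C (first-col start): C('$')=0, C('1')=1, C('4')=2, C('5')=4
L[0]='5': occ=0, LF[0]=C('5')+0=4+0=4
L[1]='$': occ=0, LF[1]=C('$')+0=0+0=0
L[2]='5': occ=1, LF[2]=C('5')+1=4+1=5
L[3]='5': occ=2, LF[3]=C('5')+2=4+2=6
L[4]='4': occ=0, LF[4]=C('4')+0=2+0=2
L[5]='4': occ=1, LF[5]=C('4')+1=2+1=3
L[6]='5': occ=3, LF[6]=C('5')+3=4+3=7
L[7]='1': occ=0, LF[7]=C('1')+0=1+0=1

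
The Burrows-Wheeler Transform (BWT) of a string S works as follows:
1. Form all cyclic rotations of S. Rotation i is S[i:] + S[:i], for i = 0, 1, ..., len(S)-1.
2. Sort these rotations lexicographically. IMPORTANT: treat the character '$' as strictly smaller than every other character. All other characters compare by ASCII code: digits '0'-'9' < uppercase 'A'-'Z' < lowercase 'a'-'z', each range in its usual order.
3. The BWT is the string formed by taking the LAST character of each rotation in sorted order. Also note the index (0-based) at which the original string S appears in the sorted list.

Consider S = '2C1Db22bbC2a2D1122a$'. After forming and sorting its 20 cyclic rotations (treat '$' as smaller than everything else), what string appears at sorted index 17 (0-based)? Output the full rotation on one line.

Answer: b22bbC2a2D1122a$2C1D

Derivation:
All 20 rotations (rotation i = S[i:]+S[:i]):
  rot[0] = 2C1Db22bbC2a2D1122a$
  rot[1] = C1Db22bbC2a2D1122a$2
  rot[2] = 1Db22bbC2a2D1122a$2C
  rot[3] = Db22bbC2a2D1122a$2C1
  rot[4] = b22bbC2a2D1122a$2C1D
  rot[5] = 22bbC2a2D1122a$2C1Db
  rot[6] = 2bbC2a2D1122a$2C1Db2
  rot[7] = bbC2a2D1122a$2C1Db22
  rot[8] = bC2a2D1122a$2C1Db22b
  rot[9] = C2a2D1122a$2C1Db22bb
  rot[10] = 2a2D1122a$2C1Db22bbC
  rot[11] = a2D1122a$2C1Db22bbC2
  rot[12] = 2D1122a$2C1Db22bbC2a
  rot[13] = D1122a$2C1Db22bbC2a2
  rot[14] = 1122a$2C1Db22bbC2a2D
  rot[15] = 122a$2C1Db22bbC2a2D1
  rot[16] = 22a$2C1Db22bbC2a2D11
  rot[17] = 2a$2C1Db22bbC2a2D112
  rot[18] = a$2C1Db22bbC2a2D1122
  rot[19] = $2C1Db22bbC2a2D1122a
Sorted (with $ < everything):
  sorted[0] = $2C1Db22bbC2a2D1122a
  sorted[1] = 1122a$2C1Db22bbC2a2D
  sorted[2] = 122a$2C1Db22bbC2a2D1
  sorted[3] = 1Db22bbC2a2D1122a$2C
  sorted[4] = 22a$2C1Db22bbC2a2D11
  sorted[5] = 22bbC2a2D1122a$2C1Db
  sorted[6] = 2C1Db22bbC2a2D1122a$
  sorted[7] = 2D1122a$2C1Db22bbC2a
  sorted[8] = 2a$2C1Db22bbC2a2D112
  sorted[9] = 2a2D1122a$2C1Db22bbC
  sorted[10] = 2bbC2a2D1122a$2C1Db2
  sorted[11] = C1Db22bbC2a2D1122a$2
  sorted[12] = C2a2D1122a$2C1Db22bb
  sorted[13] = D1122a$2C1Db22bbC2a2
  sorted[14] = Db22bbC2a2D1122a$2C1
  sorted[15] = a$2C1Db22bbC2a2D1122
  sorted[16] = a2D1122a$2C1Db22bbC2
  sorted[17] = b22bbC2a2D1122a$2C1D
  sorted[18] = bC2a2D1122a$2C1Db22b
  sorted[19] = bbC2a2D1122a$2C1Db22
sorted[17] = b22bbC2a2D1122a$2C1D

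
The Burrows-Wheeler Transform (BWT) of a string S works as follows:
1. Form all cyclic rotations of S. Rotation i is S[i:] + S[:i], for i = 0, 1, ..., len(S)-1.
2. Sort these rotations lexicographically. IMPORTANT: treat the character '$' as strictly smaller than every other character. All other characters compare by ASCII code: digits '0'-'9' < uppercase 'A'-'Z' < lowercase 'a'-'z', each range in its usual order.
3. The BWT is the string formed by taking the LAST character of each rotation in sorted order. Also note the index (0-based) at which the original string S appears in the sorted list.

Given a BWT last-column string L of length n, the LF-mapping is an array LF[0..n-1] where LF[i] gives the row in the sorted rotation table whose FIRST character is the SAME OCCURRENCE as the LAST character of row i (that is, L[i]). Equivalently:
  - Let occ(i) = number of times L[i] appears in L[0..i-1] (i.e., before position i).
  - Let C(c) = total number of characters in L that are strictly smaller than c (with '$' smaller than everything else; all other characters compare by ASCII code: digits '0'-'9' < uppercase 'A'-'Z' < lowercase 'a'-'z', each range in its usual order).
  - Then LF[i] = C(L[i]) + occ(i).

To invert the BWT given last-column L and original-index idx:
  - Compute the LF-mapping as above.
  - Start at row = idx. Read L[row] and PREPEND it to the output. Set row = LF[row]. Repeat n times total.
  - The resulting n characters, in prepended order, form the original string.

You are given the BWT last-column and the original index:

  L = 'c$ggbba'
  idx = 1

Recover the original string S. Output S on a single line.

Answer: agbgbc$

Derivation:
LF mapping: 4 0 5 6 2 3 1
Walk LF starting at row 1, prepending L[row]:
  step 1: row=1, L[1]='$', prepend. Next row=LF[1]=0
  step 2: row=0, L[0]='c', prepend. Next row=LF[0]=4
  step 3: row=4, L[4]='b', prepend. Next row=LF[4]=2
  step 4: row=2, L[2]='g', prepend. Next row=LF[2]=5
  step 5: row=5, L[5]='b', prepend. Next row=LF[5]=3
  step 6: row=3, L[3]='g', prepend. Next row=LF[3]=6
  step 7: row=6, L[6]='a', prepend. Next row=LF[6]=1
Reversed output: agbgbc$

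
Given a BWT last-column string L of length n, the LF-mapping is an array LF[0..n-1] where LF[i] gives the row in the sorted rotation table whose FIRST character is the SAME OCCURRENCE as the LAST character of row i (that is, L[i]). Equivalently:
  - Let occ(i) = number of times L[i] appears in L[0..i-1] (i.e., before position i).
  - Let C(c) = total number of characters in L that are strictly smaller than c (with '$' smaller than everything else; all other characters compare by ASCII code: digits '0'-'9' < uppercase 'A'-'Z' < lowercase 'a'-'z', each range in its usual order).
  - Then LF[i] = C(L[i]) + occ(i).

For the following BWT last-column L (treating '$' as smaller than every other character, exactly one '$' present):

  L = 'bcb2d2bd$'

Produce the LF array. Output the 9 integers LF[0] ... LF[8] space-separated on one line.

Char counts: '$':1, '2':2, 'b':3, 'c':1, 'd':2
C (first-col start): C('$')=0, C('2')=1, C('b')=3, C('c')=6, C('d')=7
L[0]='b': occ=0, LF[0]=C('b')+0=3+0=3
L[1]='c': occ=0, LF[1]=C('c')+0=6+0=6
L[2]='b': occ=1, LF[2]=C('b')+1=3+1=4
L[3]='2': occ=0, LF[3]=C('2')+0=1+0=1
L[4]='d': occ=0, LF[4]=C('d')+0=7+0=7
L[5]='2': occ=1, LF[5]=C('2')+1=1+1=2
L[6]='b': occ=2, LF[6]=C('b')+2=3+2=5
L[7]='d': occ=1, LF[7]=C('d')+1=7+1=8
L[8]='$': occ=0, LF[8]=C('$')+0=0+0=0

Answer: 3 6 4 1 7 2 5 8 0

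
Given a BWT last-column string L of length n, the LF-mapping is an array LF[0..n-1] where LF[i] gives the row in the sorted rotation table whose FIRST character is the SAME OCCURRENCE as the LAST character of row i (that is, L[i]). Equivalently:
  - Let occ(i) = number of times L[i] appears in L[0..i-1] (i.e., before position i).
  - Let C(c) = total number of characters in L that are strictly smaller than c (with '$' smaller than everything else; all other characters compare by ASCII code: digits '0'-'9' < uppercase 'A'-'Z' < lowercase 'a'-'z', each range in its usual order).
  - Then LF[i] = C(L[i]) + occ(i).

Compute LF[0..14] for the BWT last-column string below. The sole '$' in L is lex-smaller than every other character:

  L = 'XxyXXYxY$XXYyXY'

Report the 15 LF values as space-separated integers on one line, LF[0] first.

Answer: 1 11 13 2 3 7 12 8 0 4 5 9 14 6 10

Derivation:
Char counts: '$':1, 'X':6, 'Y':4, 'x':2, 'y':2
C (first-col start): C('$')=0, C('X')=1, C('Y')=7, C('x')=11, C('y')=13
L[0]='X': occ=0, LF[0]=C('X')+0=1+0=1
L[1]='x': occ=0, LF[1]=C('x')+0=11+0=11
L[2]='y': occ=0, LF[2]=C('y')+0=13+0=13
L[3]='X': occ=1, LF[3]=C('X')+1=1+1=2
L[4]='X': occ=2, LF[4]=C('X')+2=1+2=3
L[5]='Y': occ=0, LF[5]=C('Y')+0=7+0=7
L[6]='x': occ=1, LF[6]=C('x')+1=11+1=12
L[7]='Y': occ=1, LF[7]=C('Y')+1=7+1=8
L[8]='$': occ=0, LF[8]=C('$')+0=0+0=0
L[9]='X': occ=3, LF[9]=C('X')+3=1+3=4
L[10]='X': occ=4, LF[10]=C('X')+4=1+4=5
L[11]='Y': occ=2, LF[11]=C('Y')+2=7+2=9
L[12]='y': occ=1, LF[12]=C('y')+1=13+1=14
L[13]='X': occ=5, LF[13]=C('X')+5=1+5=6
L[14]='Y': occ=3, LF[14]=C('Y')+3=7+3=10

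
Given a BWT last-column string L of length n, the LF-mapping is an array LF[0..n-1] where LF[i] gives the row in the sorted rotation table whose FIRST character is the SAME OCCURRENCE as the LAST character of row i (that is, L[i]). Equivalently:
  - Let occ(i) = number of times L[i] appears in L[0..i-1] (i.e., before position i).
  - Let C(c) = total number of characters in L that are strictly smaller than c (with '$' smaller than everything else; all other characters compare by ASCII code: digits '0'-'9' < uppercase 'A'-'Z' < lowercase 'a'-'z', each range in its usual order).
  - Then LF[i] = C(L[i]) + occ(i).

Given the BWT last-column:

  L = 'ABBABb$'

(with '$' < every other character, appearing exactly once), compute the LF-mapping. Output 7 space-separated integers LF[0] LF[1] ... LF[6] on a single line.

Answer: 1 3 4 2 5 6 0

Derivation:
Char counts: '$':1, 'A':2, 'B':3, 'b':1
C (first-col start): C('$')=0, C('A')=1, C('B')=3, C('b')=6
L[0]='A': occ=0, LF[0]=C('A')+0=1+0=1
L[1]='B': occ=0, LF[1]=C('B')+0=3+0=3
L[2]='B': occ=1, LF[2]=C('B')+1=3+1=4
L[3]='A': occ=1, LF[3]=C('A')+1=1+1=2
L[4]='B': occ=2, LF[4]=C('B')+2=3+2=5
L[5]='b': occ=0, LF[5]=C('b')+0=6+0=6
L[6]='$': occ=0, LF[6]=C('$')+0=0+0=0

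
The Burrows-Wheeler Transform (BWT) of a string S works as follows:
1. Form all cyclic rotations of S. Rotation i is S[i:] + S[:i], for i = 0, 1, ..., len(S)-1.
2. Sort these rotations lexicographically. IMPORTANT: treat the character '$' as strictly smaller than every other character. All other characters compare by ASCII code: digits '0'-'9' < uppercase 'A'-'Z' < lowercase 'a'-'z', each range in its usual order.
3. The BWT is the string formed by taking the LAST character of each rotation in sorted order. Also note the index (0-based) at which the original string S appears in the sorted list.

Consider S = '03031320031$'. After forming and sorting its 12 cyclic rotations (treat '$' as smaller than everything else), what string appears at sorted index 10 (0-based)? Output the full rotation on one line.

Answer: 31320031$030

Derivation:
All 12 rotations (rotation i = S[i:]+S[:i]):
  rot[0] = 03031320031$
  rot[1] = 3031320031$0
  rot[2] = 031320031$03
  rot[3] = 31320031$030
  rot[4] = 1320031$0303
  rot[5] = 320031$03031
  rot[6] = 20031$030313
  rot[7] = 0031$0303132
  rot[8] = 031$03031320
  rot[9] = 31$030313200
  rot[10] = 1$0303132003
  rot[11] = $03031320031
Sorted (with $ < everything):
  sorted[0] = $03031320031
  sorted[1] = 0031$0303132
  sorted[2] = 03031320031$
  sorted[3] = 031$03031320
  sorted[4] = 031320031$03
  sorted[5] = 1$0303132003
  sorted[6] = 1320031$0303
  sorted[7] = 20031$030313
  sorted[8] = 3031320031$0
  sorted[9] = 31$030313200
  sorted[10] = 31320031$030
  sorted[11] = 320031$03031
sorted[10] = 31320031$030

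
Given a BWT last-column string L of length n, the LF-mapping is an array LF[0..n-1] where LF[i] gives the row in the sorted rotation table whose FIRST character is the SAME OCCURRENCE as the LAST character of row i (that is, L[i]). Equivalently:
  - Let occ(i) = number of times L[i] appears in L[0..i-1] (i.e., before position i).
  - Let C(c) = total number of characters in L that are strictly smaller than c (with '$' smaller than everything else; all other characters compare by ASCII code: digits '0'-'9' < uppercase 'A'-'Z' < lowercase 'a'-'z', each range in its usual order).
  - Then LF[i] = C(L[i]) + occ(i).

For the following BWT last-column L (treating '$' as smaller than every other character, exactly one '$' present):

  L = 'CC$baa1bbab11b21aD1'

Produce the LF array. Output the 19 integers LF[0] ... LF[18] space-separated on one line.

Answer: 7 8 0 14 10 11 1 15 16 12 17 2 3 18 6 4 13 9 5

Derivation:
Char counts: '$':1, '1':5, '2':1, 'C':2, 'D':1, 'a':4, 'b':5
C (first-col start): C('$')=0, C('1')=1, C('2')=6, C('C')=7, C('D')=9, C('a')=10, C('b')=14
L[0]='C': occ=0, LF[0]=C('C')+0=7+0=7
L[1]='C': occ=1, LF[1]=C('C')+1=7+1=8
L[2]='$': occ=0, LF[2]=C('$')+0=0+0=0
L[3]='b': occ=0, LF[3]=C('b')+0=14+0=14
L[4]='a': occ=0, LF[4]=C('a')+0=10+0=10
L[5]='a': occ=1, LF[5]=C('a')+1=10+1=11
L[6]='1': occ=0, LF[6]=C('1')+0=1+0=1
L[7]='b': occ=1, LF[7]=C('b')+1=14+1=15
L[8]='b': occ=2, LF[8]=C('b')+2=14+2=16
L[9]='a': occ=2, LF[9]=C('a')+2=10+2=12
L[10]='b': occ=3, LF[10]=C('b')+3=14+3=17
L[11]='1': occ=1, LF[11]=C('1')+1=1+1=2
L[12]='1': occ=2, LF[12]=C('1')+2=1+2=3
L[13]='b': occ=4, LF[13]=C('b')+4=14+4=18
L[14]='2': occ=0, LF[14]=C('2')+0=6+0=6
L[15]='1': occ=3, LF[15]=C('1')+3=1+3=4
L[16]='a': occ=3, LF[16]=C('a')+3=10+3=13
L[17]='D': occ=0, LF[17]=C('D')+0=9+0=9
L[18]='1': occ=4, LF[18]=C('1')+4=1+4=5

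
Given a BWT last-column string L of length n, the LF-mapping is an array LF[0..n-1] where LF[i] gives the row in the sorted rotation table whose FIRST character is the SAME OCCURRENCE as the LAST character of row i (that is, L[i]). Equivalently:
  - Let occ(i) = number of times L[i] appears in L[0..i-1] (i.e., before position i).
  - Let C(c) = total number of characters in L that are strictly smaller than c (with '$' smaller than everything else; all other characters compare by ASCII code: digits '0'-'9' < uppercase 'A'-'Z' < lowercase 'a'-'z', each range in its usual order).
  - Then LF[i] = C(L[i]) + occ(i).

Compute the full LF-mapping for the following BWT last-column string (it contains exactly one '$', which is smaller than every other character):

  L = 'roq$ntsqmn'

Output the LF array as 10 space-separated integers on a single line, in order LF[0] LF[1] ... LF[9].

Answer: 7 4 5 0 2 9 8 6 1 3

Derivation:
Char counts: '$':1, 'm':1, 'n':2, 'o':1, 'q':2, 'r':1, 's':1, 't':1
C (first-col start): C('$')=0, C('m')=1, C('n')=2, C('o')=4, C('q')=5, C('r')=7, C('s')=8, C('t')=9
L[0]='r': occ=0, LF[0]=C('r')+0=7+0=7
L[1]='o': occ=0, LF[1]=C('o')+0=4+0=4
L[2]='q': occ=0, LF[2]=C('q')+0=5+0=5
L[3]='$': occ=0, LF[3]=C('$')+0=0+0=0
L[4]='n': occ=0, LF[4]=C('n')+0=2+0=2
L[5]='t': occ=0, LF[5]=C('t')+0=9+0=9
L[6]='s': occ=0, LF[6]=C('s')+0=8+0=8
L[7]='q': occ=1, LF[7]=C('q')+1=5+1=6
L[8]='m': occ=0, LF[8]=C('m')+0=1+0=1
L[9]='n': occ=1, LF[9]=C('n')+1=2+1=3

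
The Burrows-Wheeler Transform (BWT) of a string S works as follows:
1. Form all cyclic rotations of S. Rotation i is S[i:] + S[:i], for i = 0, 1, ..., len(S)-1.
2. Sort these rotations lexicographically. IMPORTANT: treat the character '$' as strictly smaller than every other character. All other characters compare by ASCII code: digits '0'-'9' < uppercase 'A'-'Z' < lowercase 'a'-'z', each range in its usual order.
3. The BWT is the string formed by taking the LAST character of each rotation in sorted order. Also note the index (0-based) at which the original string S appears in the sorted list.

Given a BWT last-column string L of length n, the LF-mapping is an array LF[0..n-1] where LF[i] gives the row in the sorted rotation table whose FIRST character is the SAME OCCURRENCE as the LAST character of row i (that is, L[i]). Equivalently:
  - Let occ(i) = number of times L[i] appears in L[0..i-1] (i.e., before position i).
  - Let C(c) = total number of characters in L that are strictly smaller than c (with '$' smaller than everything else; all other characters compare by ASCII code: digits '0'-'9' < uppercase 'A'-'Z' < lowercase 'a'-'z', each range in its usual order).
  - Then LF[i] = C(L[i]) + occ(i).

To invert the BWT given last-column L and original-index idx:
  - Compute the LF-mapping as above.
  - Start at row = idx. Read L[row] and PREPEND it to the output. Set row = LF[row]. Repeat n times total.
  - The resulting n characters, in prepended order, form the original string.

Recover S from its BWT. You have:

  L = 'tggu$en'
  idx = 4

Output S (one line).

Answer: nugget$

Derivation:
LF mapping: 5 2 3 6 0 1 4
Walk LF starting at row 4, prepending L[row]:
  step 1: row=4, L[4]='$', prepend. Next row=LF[4]=0
  step 2: row=0, L[0]='t', prepend. Next row=LF[0]=5
  step 3: row=5, L[5]='e', prepend. Next row=LF[5]=1
  step 4: row=1, L[1]='g', prepend. Next row=LF[1]=2
  step 5: row=2, L[2]='g', prepend. Next row=LF[2]=3
  step 6: row=3, L[3]='u', prepend. Next row=LF[3]=6
  step 7: row=6, L[6]='n', prepend. Next row=LF[6]=4
Reversed output: nugget$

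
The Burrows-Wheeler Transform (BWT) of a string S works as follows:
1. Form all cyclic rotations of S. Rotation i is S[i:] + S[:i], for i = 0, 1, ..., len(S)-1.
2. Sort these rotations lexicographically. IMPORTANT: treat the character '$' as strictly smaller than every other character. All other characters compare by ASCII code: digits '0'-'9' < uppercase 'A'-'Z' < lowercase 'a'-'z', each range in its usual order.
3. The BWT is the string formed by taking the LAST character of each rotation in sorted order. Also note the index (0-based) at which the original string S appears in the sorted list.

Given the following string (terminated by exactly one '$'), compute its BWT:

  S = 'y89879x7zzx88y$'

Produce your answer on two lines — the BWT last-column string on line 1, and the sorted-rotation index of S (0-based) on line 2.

Answer: y8x9xy8879z8$z7
12

Derivation:
All 15 rotations (rotation i = S[i:]+S[:i]):
  rot[0] = y89879x7zzx88y$
  rot[1] = 89879x7zzx88y$y
  rot[2] = 9879x7zzx88y$y8
  rot[3] = 879x7zzx88y$y89
  rot[4] = 79x7zzx88y$y898
  rot[5] = 9x7zzx88y$y8987
  rot[6] = x7zzx88y$y89879
  rot[7] = 7zzx88y$y89879x
  rot[8] = zzx88y$y89879x7
  rot[9] = zx88y$y89879x7z
  rot[10] = x88y$y89879x7zz
  rot[11] = 88y$y89879x7zzx
  rot[12] = 8y$y89879x7zzx8
  rot[13] = y$y89879x7zzx88
  rot[14] = $y89879x7zzx88y
Sorted (with $ < everything):
  sorted[0] = $y89879x7zzx88y  (last char: 'y')
  sorted[1] = 79x7zzx88y$y898  (last char: '8')
  sorted[2] = 7zzx88y$y89879x  (last char: 'x')
  sorted[3] = 879x7zzx88y$y89  (last char: '9')
  sorted[4] = 88y$y89879x7zzx  (last char: 'x')
  sorted[5] = 89879x7zzx88y$y  (last char: 'y')
  sorted[6] = 8y$y89879x7zzx8  (last char: '8')
  sorted[7] = 9879x7zzx88y$y8  (last char: '8')
  sorted[8] = 9x7zzx88y$y8987  (last char: '7')
  sorted[9] = x7zzx88y$y89879  (last char: '9')
  sorted[10] = x88y$y89879x7zz  (last char: 'z')
  sorted[11] = y$y89879x7zzx88  (last char: '8')
  sorted[12] = y89879x7zzx88y$  (last char: '$')
  sorted[13] = zx88y$y89879x7z  (last char: 'z')
  sorted[14] = zzx88y$y89879x7  (last char: '7')
Last column: y8x9xy8879z8$z7
Original string S is at sorted index 12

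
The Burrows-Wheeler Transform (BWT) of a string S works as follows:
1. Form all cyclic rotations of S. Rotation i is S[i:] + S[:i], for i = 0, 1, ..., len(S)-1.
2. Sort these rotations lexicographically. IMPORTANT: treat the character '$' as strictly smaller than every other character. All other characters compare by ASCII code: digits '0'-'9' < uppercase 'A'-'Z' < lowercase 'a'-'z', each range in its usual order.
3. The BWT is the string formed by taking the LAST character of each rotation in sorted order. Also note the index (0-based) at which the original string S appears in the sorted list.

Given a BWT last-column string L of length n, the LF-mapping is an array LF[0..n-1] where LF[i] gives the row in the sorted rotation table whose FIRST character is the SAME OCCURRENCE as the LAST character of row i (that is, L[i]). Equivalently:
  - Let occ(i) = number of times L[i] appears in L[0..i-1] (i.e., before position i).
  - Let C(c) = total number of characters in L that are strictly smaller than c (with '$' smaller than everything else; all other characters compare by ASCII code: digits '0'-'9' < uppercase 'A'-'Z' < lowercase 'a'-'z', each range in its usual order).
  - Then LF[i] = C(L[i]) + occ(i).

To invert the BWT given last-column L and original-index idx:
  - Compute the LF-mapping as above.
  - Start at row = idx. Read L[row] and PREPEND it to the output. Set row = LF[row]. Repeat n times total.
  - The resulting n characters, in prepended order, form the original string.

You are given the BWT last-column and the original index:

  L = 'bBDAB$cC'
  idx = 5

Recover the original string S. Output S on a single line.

Answer: DBABCcb$

Derivation:
LF mapping: 6 2 5 1 3 0 7 4
Walk LF starting at row 5, prepending L[row]:
  step 1: row=5, L[5]='$', prepend. Next row=LF[5]=0
  step 2: row=0, L[0]='b', prepend. Next row=LF[0]=6
  step 3: row=6, L[6]='c', prepend. Next row=LF[6]=7
  step 4: row=7, L[7]='C', prepend. Next row=LF[7]=4
  step 5: row=4, L[4]='B', prepend. Next row=LF[4]=3
  step 6: row=3, L[3]='A', prepend. Next row=LF[3]=1
  step 7: row=1, L[1]='B', prepend. Next row=LF[1]=2
  step 8: row=2, L[2]='D', prepend. Next row=LF[2]=5
Reversed output: DBABCcb$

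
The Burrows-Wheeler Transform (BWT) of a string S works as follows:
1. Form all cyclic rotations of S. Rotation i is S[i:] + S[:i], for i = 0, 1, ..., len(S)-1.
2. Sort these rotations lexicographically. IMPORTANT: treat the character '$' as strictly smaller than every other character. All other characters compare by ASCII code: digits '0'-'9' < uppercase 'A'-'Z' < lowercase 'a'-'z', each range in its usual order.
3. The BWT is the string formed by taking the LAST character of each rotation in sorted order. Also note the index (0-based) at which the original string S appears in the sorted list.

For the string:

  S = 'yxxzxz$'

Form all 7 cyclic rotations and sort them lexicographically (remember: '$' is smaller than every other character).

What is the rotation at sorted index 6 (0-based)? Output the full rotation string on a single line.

All 7 rotations (rotation i = S[i:]+S[:i]):
  rot[0] = yxxzxz$
  rot[1] = xxzxz$y
  rot[2] = xzxz$yx
  rot[3] = zxz$yxx
  rot[4] = xz$yxxz
  rot[5] = z$yxxzx
  rot[6] = $yxxzxz
Sorted (with $ < everything):
  sorted[0] = $yxxzxz
  sorted[1] = xxzxz$y
  sorted[2] = xz$yxxz
  sorted[3] = xzxz$yx
  sorted[4] = yxxzxz$
  sorted[5] = z$yxxzx
  sorted[6] = zxz$yxx
sorted[6] = zxz$yxx

Answer: zxz$yxx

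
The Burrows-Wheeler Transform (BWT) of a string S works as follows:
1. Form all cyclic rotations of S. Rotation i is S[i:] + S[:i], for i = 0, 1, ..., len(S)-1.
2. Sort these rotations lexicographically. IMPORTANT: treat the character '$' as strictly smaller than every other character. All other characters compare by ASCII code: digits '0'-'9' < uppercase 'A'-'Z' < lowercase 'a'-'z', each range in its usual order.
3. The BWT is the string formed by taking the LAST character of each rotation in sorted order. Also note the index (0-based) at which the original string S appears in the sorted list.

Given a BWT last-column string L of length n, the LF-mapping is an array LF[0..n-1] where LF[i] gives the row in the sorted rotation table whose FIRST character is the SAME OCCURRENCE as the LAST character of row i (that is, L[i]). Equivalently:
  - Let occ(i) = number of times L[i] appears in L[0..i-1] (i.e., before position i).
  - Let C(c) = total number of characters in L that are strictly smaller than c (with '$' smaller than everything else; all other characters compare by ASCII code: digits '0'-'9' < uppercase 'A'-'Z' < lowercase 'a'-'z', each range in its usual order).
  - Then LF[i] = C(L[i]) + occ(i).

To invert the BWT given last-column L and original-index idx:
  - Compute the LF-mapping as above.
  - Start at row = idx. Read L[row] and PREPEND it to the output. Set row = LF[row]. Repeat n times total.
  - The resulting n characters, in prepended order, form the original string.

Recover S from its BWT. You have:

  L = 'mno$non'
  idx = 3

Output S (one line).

Answer: nnoonm$

Derivation:
LF mapping: 1 2 5 0 3 6 4
Walk LF starting at row 3, prepending L[row]:
  step 1: row=3, L[3]='$', prepend. Next row=LF[3]=0
  step 2: row=0, L[0]='m', prepend. Next row=LF[0]=1
  step 3: row=1, L[1]='n', prepend. Next row=LF[1]=2
  step 4: row=2, L[2]='o', prepend. Next row=LF[2]=5
  step 5: row=5, L[5]='o', prepend. Next row=LF[5]=6
  step 6: row=6, L[6]='n', prepend. Next row=LF[6]=4
  step 7: row=4, L[4]='n', prepend. Next row=LF[4]=3
Reversed output: nnoonm$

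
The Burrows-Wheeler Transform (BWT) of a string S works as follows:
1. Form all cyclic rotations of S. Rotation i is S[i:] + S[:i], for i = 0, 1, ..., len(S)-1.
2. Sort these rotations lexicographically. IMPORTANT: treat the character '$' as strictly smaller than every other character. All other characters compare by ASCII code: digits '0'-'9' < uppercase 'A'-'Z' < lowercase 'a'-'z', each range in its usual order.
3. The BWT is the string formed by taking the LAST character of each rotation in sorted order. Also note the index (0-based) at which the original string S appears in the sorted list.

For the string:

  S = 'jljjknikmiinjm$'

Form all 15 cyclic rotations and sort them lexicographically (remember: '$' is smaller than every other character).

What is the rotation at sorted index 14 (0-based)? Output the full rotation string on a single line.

Answer: njm$jljjknikmii

Derivation:
All 15 rotations (rotation i = S[i:]+S[:i]):
  rot[0] = jljjknikmiinjm$
  rot[1] = ljjknikmiinjm$j
  rot[2] = jjknikmiinjm$jl
  rot[3] = jknikmiinjm$jlj
  rot[4] = knikmiinjm$jljj
  rot[5] = nikmiinjm$jljjk
  rot[6] = ikmiinjm$jljjkn
  rot[7] = kmiinjm$jljjkni
  rot[8] = miinjm$jljjknik
  rot[9] = iinjm$jljjknikm
  rot[10] = injm$jljjknikmi
  rot[11] = njm$jljjknikmii
  rot[12] = jm$jljjknikmiin
  rot[13] = m$jljjknikmiinj
  rot[14] = $jljjknikmiinjm
Sorted (with $ < everything):
  sorted[0] = $jljjknikmiinjm
  sorted[1] = iinjm$jljjknikm
  sorted[2] = ikmiinjm$jljjkn
  sorted[3] = injm$jljjknikmi
  sorted[4] = jjknikmiinjm$jl
  sorted[5] = jknikmiinjm$jlj
  sorted[6] = jljjknikmiinjm$
  sorted[7] = jm$jljjknikmiin
  sorted[8] = kmiinjm$jljjkni
  sorted[9] = knikmiinjm$jljj
  sorted[10] = ljjknikmiinjm$j
  sorted[11] = m$jljjknikmiinj
  sorted[12] = miinjm$jljjknik
  sorted[13] = nikmiinjm$jljjk
  sorted[14] = njm$jljjknikmii
sorted[14] = njm$jljjknikmii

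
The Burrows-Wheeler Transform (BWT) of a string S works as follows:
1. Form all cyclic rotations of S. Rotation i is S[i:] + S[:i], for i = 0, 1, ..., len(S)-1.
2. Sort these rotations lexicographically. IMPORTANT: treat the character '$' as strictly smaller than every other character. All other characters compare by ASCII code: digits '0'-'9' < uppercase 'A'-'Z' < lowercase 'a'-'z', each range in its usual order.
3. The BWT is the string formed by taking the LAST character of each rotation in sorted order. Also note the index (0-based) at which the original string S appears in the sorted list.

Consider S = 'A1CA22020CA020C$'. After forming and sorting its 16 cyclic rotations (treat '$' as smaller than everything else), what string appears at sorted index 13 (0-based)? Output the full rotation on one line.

Answer: C$A1CA22020CA020

Derivation:
All 16 rotations (rotation i = S[i:]+S[:i]):
  rot[0] = A1CA22020CA020C$
  rot[1] = 1CA22020CA020C$A
  rot[2] = CA22020CA020C$A1
  rot[3] = A22020CA020C$A1C
  rot[4] = 22020CA020C$A1CA
  rot[5] = 2020CA020C$A1CA2
  rot[6] = 020CA020C$A1CA22
  rot[7] = 20CA020C$A1CA220
  rot[8] = 0CA020C$A1CA2202
  rot[9] = CA020C$A1CA22020
  rot[10] = A020C$A1CA22020C
  rot[11] = 020C$A1CA22020CA
  rot[12] = 20C$A1CA22020CA0
  rot[13] = 0C$A1CA22020CA02
  rot[14] = C$A1CA22020CA020
  rot[15] = $A1CA22020CA020C
Sorted (with $ < everything):
  sorted[0] = $A1CA22020CA020C
  sorted[1] = 020C$A1CA22020CA
  sorted[2] = 020CA020C$A1CA22
  sorted[3] = 0C$A1CA22020CA02
  sorted[4] = 0CA020C$A1CA2202
  sorted[5] = 1CA22020CA020C$A
  sorted[6] = 2020CA020C$A1CA2
  sorted[7] = 20C$A1CA22020CA0
  sorted[8] = 20CA020C$A1CA220
  sorted[9] = 22020CA020C$A1CA
  sorted[10] = A020C$A1CA22020C
  sorted[11] = A1CA22020CA020C$
  sorted[12] = A22020CA020C$A1C
  sorted[13] = C$A1CA22020CA020
  sorted[14] = CA020C$A1CA22020
  sorted[15] = CA22020CA020C$A1
sorted[13] = C$A1CA22020CA020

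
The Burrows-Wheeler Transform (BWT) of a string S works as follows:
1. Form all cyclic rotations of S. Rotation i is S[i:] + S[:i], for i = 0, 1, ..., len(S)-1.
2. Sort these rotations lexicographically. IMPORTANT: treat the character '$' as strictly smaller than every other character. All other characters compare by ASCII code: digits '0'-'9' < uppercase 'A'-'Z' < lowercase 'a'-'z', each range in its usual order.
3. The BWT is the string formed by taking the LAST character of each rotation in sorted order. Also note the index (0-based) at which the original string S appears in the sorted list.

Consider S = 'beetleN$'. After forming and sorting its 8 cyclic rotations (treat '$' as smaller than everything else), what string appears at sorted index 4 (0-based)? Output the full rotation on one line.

All 8 rotations (rotation i = S[i:]+S[:i]):
  rot[0] = beetleN$
  rot[1] = eetleN$b
  rot[2] = etleN$be
  rot[3] = tleN$bee
  rot[4] = leN$beet
  rot[5] = eN$beetl
  rot[6] = N$beetle
  rot[7] = $beetleN
Sorted (with $ < everything):
  sorted[0] = $beetleN
  sorted[1] = N$beetle
  sorted[2] = beetleN$
  sorted[3] = eN$beetl
  sorted[4] = eetleN$b
  sorted[5] = etleN$be
  sorted[6] = leN$beet
  sorted[7] = tleN$bee
sorted[4] = eetleN$b

Answer: eetleN$b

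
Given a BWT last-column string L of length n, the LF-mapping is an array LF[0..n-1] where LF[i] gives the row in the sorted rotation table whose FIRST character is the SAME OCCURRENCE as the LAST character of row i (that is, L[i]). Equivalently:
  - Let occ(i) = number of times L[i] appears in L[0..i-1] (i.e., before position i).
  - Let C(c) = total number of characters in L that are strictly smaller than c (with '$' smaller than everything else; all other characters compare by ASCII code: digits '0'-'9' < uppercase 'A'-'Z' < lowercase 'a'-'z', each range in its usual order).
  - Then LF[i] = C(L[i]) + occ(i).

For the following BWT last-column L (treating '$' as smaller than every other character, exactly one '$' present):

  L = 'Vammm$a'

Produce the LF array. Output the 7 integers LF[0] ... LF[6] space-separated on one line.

Answer: 1 2 4 5 6 0 3

Derivation:
Char counts: '$':1, 'V':1, 'a':2, 'm':3
C (first-col start): C('$')=0, C('V')=1, C('a')=2, C('m')=4
L[0]='V': occ=0, LF[0]=C('V')+0=1+0=1
L[1]='a': occ=0, LF[1]=C('a')+0=2+0=2
L[2]='m': occ=0, LF[2]=C('m')+0=4+0=4
L[3]='m': occ=1, LF[3]=C('m')+1=4+1=5
L[4]='m': occ=2, LF[4]=C('m')+2=4+2=6
L[5]='$': occ=0, LF[5]=C('$')+0=0+0=0
L[6]='a': occ=1, LF[6]=C('a')+1=2+1=3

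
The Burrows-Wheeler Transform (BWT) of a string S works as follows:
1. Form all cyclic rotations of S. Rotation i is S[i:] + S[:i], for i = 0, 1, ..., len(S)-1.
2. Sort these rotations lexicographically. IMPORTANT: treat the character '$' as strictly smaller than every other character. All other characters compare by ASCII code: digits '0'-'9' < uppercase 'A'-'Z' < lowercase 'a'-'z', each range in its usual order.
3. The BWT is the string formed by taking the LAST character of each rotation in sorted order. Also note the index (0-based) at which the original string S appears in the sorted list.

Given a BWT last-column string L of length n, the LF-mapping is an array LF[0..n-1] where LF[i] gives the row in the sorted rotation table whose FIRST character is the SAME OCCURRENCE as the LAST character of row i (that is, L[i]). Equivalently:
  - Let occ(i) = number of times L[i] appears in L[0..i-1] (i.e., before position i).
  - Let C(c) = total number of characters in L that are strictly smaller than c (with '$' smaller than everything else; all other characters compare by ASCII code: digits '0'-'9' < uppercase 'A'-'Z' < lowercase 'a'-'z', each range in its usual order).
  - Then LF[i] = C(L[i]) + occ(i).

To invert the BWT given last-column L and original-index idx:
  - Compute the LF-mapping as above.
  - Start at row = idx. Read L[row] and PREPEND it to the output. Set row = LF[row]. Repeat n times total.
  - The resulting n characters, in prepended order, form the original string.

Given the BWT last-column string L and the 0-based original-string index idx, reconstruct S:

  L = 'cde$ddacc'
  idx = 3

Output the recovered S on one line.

LF mapping: 2 5 8 0 6 7 1 3 4
Walk LF starting at row 3, prepending L[row]:
  step 1: row=3, L[3]='$', prepend. Next row=LF[3]=0
  step 2: row=0, L[0]='c', prepend. Next row=LF[0]=2
  step 3: row=2, L[2]='e', prepend. Next row=LF[2]=8
  step 4: row=8, L[8]='c', prepend. Next row=LF[8]=4
  step 5: row=4, L[4]='d', prepend. Next row=LF[4]=6
  step 6: row=6, L[6]='a', prepend. Next row=LF[6]=1
  step 7: row=1, L[1]='d', prepend. Next row=LF[1]=5
  step 8: row=5, L[5]='d', prepend. Next row=LF[5]=7
  step 9: row=7, L[7]='c', prepend. Next row=LF[7]=3
Reversed output: cddadcec$

Answer: cddadcec$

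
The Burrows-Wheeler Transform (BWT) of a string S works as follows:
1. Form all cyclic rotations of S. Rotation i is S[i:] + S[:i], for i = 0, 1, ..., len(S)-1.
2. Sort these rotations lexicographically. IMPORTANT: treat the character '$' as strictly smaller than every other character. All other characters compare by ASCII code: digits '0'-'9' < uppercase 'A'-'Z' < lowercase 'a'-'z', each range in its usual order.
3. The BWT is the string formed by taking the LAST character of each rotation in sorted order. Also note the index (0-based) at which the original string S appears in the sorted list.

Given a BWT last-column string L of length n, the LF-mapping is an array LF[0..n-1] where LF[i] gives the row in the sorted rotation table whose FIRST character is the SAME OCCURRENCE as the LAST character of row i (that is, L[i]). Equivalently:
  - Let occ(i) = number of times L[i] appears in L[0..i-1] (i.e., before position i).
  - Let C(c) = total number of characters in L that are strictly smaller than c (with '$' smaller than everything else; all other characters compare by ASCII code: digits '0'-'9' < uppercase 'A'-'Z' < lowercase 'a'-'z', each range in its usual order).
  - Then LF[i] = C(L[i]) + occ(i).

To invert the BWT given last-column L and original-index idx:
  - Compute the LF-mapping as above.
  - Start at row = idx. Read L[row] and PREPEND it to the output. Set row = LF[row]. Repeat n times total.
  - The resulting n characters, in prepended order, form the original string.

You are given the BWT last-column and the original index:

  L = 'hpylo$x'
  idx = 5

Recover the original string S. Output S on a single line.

LF mapping: 1 4 6 2 3 0 5
Walk LF starting at row 5, prepending L[row]:
  step 1: row=5, L[5]='$', prepend. Next row=LF[5]=0
  step 2: row=0, L[0]='h', prepend. Next row=LF[0]=1
  step 3: row=1, L[1]='p', prepend. Next row=LF[1]=4
  step 4: row=4, L[4]='o', prepend. Next row=LF[4]=3
  step 5: row=3, L[3]='l', prepend. Next row=LF[3]=2
  step 6: row=2, L[2]='y', prepend. Next row=LF[2]=6
  step 7: row=6, L[6]='x', prepend. Next row=LF[6]=5
Reversed output: xyloph$

Answer: xyloph$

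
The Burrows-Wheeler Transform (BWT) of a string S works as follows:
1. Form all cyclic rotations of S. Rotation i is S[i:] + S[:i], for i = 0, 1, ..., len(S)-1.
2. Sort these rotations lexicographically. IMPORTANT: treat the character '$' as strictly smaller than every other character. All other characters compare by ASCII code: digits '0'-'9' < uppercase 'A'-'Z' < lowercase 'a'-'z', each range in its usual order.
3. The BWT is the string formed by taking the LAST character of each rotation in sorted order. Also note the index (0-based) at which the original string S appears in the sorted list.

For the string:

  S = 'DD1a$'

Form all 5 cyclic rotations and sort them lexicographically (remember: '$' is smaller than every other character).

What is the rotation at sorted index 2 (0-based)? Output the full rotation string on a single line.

Answer: D1a$D

Derivation:
All 5 rotations (rotation i = S[i:]+S[:i]):
  rot[0] = DD1a$
  rot[1] = D1a$D
  rot[2] = 1a$DD
  rot[3] = a$DD1
  rot[4] = $DD1a
Sorted (with $ < everything):
  sorted[0] = $DD1a
  sorted[1] = 1a$DD
  sorted[2] = D1a$D
  sorted[3] = DD1a$
  sorted[4] = a$DD1
sorted[2] = D1a$D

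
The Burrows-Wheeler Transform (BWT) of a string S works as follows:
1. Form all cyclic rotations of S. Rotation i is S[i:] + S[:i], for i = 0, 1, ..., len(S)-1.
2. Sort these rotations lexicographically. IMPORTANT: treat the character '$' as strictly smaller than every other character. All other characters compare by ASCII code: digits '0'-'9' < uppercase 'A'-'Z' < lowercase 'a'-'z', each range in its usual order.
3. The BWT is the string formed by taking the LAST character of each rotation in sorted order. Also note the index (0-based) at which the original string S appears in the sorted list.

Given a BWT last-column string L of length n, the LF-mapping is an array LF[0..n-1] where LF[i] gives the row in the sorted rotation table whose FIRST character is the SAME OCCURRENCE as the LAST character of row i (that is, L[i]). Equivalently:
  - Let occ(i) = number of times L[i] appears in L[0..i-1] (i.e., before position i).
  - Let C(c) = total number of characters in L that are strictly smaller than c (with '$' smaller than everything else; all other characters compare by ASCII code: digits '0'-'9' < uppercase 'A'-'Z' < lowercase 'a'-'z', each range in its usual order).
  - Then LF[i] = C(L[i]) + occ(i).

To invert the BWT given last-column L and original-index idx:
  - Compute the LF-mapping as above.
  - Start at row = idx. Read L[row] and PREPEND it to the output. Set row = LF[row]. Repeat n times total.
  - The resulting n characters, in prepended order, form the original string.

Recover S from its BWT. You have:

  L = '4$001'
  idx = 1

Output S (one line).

Answer: 0014$

Derivation:
LF mapping: 4 0 1 2 3
Walk LF starting at row 1, prepending L[row]:
  step 1: row=1, L[1]='$', prepend. Next row=LF[1]=0
  step 2: row=0, L[0]='4', prepend. Next row=LF[0]=4
  step 3: row=4, L[4]='1', prepend. Next row=LF[4]=3
  step 4: row=3, L[3]='0', prepend. Next row=LF[3]=2
  step 5: row=2, L[2]='0', prepend. Next row=LF[2]=1
Reversed output: 0014$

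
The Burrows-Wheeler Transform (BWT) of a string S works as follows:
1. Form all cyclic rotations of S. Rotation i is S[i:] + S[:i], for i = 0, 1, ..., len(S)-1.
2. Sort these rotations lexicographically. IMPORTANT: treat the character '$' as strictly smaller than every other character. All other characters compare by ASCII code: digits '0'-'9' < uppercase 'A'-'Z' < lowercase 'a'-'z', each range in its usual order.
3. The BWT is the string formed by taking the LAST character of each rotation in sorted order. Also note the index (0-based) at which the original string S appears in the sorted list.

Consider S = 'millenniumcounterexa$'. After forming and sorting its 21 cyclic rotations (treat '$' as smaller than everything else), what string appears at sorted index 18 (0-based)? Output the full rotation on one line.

Answer: umcounterexa$millenni

Derivation:
All 21 rotations (rotation i = S[i:]+S[:i]):
  rot[0] = millenniumcounterexa$
  rot[1] = illenniumcounterexa$m
  rot[2] = llenniumcounterexa$mi
  rot[3] = lenniumcounterexa$mil
  rot[4] = enniumcounterexa$mill
  rot[5] = nniumcounterexa$mille
  rot[6] = niumcounterexa$millen
  rot[7] = iumcounterexa$millenn
  rot[8] = umcounterexa$millenni
  rot[9] = mcounterexa$millenniu
  rot[10] = counterexa$millennium
  rot[11] = ounterexa$millenniumc
  rot[12] = unterexa$millenniumco
  rot[13] = nterexa$millenniumcou
  rot[14] = terexa$millenniumcoun
  rot[15] = erexa$millenniumcount
  rot[16] = rexa$millenniumcounte
  rot[17] = exa$millenniumcounter
  rot[18] = xa$millenniumcountere
  rot[19] = a$millenniumcounterex
  rot[20] = $millenniumcounterexa
Sorted (with $ < everything):
  sorted[0] = $millenniumcounterexa
  sorted[1] = a$millenniumcounterex
  sorted[2] = counterexa$millennium
  sorted[3] = enniumcounterexa$mill
  sorted[4] = erexa$millenniumcount
  sorted[5] = exa$millenniumcounter
  sorted[6] = illenniumcounterexa$m
  sorted[7] = iumcounterexa$millenn
  sorted[8] = lenniumcounterexa$mil
  sorted[9] = llenniumcounterexa$mi
  sorted[10] = mcounterexa$millenniu
  sorted[11] = millenniumcounterexa$
  sorted[12] = niumcounterexa$millen
  sorted[13] = nniumcounterexa$mille
  sorted[14] = nterexa$millenniumcou
  sorted[15] = ounterexa$millenniumc
  sorted[16] = rexa$millenniumcounte
  sorted[17] = terexa$millenniumcoun
  sorted[18] = umcounterexa$millenni
  sorted[19] = unterexa$millenniumco
  sorted[20] = xa$millenniumcountere
sorted[18] = umcounterexa$millenni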